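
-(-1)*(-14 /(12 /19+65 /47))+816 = 207926 /257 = 809.05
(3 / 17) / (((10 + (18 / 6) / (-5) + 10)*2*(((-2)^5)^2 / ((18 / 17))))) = 135 / 28705792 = 0.00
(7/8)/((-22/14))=-49/88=-0.56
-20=-20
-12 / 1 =-12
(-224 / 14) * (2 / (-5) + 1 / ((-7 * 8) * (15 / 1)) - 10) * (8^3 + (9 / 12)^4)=1145883761 / 13440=85259.21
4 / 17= 0.24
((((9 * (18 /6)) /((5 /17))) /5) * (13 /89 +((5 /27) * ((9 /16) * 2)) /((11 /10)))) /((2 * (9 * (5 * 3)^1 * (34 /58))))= 114289 /2937000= 0.04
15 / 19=0.79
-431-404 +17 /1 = -818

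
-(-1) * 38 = 38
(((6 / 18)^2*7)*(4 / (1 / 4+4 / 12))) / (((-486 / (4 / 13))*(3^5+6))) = -32 / 2359773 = -0.00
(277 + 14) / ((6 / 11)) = 1067 / 2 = 533.50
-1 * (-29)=29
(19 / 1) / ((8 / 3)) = 57 / 8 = 7.12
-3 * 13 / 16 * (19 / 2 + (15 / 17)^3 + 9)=-7352709 / 157216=-46.77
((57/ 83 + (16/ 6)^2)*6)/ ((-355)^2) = 466/ 1255209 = 0.00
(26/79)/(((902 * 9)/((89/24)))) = 1157/7695864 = 0.00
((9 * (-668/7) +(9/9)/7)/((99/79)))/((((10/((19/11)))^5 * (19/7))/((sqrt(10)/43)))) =-61885402949 * sqrt(10)/68559410700000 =-0.00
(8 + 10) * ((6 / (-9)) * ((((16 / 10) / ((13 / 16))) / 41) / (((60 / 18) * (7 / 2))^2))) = -13824 / 3264625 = -0.00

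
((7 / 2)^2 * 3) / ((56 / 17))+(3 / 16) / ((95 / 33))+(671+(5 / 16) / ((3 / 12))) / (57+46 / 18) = 2292333 / 101840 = 22.51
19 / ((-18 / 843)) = -5339 / 6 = -889.83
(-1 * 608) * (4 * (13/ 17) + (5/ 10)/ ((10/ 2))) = -163248/ 85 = -1920.56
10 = 10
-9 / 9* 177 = -177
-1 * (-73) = 73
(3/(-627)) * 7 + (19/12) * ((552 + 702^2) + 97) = 1959501779/2508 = 781300.55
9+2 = 11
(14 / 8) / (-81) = -7 / 324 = -0.02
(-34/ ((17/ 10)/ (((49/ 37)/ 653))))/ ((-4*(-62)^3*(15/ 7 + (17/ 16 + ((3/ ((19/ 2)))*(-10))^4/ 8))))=-0.00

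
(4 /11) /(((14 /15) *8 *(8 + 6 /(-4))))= 15 /2002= 0.01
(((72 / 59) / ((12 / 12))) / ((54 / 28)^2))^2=2458624 / 22838841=0.11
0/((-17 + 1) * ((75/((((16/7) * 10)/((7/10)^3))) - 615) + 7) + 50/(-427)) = 0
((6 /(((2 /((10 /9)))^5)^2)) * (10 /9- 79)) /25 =-547656250 /10460353203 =-0.05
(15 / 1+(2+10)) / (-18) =-3 / 2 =-1.50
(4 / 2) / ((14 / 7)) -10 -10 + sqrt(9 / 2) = -19 + 3 * sqrt(2) / 2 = -16.88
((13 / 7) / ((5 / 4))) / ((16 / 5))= 13 / 28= 0.46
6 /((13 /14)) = 6.46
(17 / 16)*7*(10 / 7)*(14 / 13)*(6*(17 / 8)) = 30345 / 208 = 145.89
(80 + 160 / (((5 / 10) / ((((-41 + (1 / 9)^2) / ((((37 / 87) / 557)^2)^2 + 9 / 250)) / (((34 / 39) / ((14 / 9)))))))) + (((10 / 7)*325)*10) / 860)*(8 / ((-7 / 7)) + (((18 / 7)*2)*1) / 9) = 3678722086093070854926512063380 / 761863157534343183025749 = 4828586.41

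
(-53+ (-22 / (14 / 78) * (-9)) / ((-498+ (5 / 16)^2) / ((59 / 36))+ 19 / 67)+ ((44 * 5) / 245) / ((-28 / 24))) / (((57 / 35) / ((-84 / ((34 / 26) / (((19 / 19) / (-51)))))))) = -78620666701772 / 1770910476279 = -44.40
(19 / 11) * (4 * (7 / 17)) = 532 / 187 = 2.84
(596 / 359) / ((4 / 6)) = 894 / 359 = 2.49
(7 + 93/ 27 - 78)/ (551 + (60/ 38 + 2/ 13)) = -150176/ 1228725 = -0.12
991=991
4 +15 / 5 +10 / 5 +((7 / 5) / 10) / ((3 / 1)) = 1357 / 150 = 9.05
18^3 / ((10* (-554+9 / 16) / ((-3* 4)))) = 12.65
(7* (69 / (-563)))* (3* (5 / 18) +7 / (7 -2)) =-10787 / 5630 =-1.92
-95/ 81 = -1.17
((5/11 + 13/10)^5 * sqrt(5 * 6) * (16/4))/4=267785184193 * sqrt(30)/16105100000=91.07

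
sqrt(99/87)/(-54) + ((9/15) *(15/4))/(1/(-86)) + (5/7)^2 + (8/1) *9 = -11857/98 - sqrt(957)/1566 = -121.01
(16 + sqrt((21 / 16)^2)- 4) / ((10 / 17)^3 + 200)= 1046469 / 15737600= 0.07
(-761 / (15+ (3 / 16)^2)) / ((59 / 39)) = -2532608 / 75697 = -33.46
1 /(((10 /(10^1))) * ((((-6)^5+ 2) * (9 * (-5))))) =1 /349830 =0.00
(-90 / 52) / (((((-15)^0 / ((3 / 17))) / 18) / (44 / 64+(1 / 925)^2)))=-2287089513 / 605098000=-3.78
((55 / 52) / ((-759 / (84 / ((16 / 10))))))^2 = 30625 / 5721664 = 0.01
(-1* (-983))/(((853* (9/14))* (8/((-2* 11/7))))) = -10813/15354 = -0.70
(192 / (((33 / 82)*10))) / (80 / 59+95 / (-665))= 1083712 / 27555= 39.33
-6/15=-2/5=-0.40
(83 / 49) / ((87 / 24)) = 0.47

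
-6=-6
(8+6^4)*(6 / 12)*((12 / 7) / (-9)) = -2608 / 21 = -124.19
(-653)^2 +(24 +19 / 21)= 8955112 / 21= 426433.90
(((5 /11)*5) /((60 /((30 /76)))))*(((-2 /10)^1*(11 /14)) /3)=-5 /6384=-0.00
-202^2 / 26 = -20402 / 13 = -1569.38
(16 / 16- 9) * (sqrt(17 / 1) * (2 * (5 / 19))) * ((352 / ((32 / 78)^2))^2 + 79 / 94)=-65782707475 * sqrt(17) / 3572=-75931985.23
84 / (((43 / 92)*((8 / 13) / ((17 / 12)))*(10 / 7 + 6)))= 19159 / 344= 55.69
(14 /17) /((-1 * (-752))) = 7 /6392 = 0.00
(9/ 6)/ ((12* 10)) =1/ 80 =0.01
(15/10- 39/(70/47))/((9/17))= -1632/35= -46.63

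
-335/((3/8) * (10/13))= -3484/3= -1161.33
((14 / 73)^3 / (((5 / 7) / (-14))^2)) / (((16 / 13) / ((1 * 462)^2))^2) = 81497129249.80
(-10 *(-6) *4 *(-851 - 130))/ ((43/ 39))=-9182160/ 43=-213538.60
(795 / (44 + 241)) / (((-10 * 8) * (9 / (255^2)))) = -76585 / 304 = -251.92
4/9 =0.44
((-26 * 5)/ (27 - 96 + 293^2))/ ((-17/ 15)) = 195/ 145826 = 0.00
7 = 7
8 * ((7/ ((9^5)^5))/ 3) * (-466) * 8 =-208768/ 2153693963075557766310747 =-0.00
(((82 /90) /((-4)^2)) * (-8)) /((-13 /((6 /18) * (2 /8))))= 41 /14040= 0.00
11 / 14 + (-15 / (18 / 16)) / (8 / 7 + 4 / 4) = -685 / 126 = -5.44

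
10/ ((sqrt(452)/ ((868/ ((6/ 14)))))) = 952.64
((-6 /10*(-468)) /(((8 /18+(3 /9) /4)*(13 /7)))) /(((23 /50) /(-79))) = -21500640 /437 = -49200.55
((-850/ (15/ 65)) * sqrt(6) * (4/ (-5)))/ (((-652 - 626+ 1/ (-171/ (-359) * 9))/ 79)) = -358258680 * sqrt(6)/ 1966483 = -446.25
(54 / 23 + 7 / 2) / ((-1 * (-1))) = 269 / 46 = 5.85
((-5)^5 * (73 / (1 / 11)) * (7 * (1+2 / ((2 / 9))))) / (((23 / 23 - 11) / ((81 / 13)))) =1422815625 / 13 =109447355.77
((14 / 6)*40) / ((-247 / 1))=-0.38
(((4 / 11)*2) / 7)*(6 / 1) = 48 / 77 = 0.62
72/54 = 4/3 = 1.33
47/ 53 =0.89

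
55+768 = 823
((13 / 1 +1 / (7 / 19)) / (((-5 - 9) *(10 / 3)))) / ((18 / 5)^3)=-1375 / 190512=-0.01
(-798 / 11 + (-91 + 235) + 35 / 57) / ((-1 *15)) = -45187 / 9405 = -4.80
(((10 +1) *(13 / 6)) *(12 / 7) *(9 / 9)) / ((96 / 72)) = 429 / 14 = 30.64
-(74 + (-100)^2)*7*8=-564144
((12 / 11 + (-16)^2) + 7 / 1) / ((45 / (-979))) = -5745.44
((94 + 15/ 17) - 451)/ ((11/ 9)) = -54486/ 187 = -291.37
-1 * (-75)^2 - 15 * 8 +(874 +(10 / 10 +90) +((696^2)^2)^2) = 55064781072099113430356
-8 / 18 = -0.44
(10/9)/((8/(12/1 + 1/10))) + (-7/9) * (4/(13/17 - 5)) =1565/648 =2.42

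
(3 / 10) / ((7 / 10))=3 / 7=0.43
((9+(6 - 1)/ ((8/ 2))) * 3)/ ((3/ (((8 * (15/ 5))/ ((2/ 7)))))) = 861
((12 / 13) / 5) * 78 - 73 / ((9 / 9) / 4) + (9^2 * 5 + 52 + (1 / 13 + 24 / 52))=11696 / 65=179.94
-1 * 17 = -17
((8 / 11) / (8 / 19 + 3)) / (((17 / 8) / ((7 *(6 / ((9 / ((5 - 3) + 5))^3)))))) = 5839232 / 2953665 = 1.98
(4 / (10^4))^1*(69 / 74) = 69 / 185000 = 0.00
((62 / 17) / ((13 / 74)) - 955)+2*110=-157847 / 221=-714.24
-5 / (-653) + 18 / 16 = 5917 / 5224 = 1.13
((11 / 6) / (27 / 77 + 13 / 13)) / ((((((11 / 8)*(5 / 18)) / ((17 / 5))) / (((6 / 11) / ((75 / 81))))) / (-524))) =-30305016 / 8125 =-3729.85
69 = 69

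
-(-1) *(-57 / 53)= -57 / 53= -1.08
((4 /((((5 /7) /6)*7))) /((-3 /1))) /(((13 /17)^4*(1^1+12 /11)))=-7349848 /3284515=-2.24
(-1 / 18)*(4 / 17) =-2 / 153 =-0.01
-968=-968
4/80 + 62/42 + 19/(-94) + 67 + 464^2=4251291757/19740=215364.32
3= 3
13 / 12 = 1.08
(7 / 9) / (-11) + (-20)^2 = 39593 / 99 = 399.93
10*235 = 2350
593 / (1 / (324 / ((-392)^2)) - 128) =48033 / 28048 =1.71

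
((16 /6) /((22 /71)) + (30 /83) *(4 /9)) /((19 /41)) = 328164 /17347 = 18.92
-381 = -381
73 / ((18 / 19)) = 1387 / 18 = 77.06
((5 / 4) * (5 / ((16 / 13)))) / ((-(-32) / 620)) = 50375 / 512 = 98.39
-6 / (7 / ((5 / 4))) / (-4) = 15 / 56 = 0.27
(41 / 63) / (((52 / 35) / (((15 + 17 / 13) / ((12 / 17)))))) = 184705 / 18252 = 10.12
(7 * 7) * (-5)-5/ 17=-4170/ 17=-245.29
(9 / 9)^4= 1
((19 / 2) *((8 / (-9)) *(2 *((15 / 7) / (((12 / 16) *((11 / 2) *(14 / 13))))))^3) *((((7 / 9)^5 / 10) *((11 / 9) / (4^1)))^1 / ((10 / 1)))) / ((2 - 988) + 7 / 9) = 26715520 / 3991307382909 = 0.00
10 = 10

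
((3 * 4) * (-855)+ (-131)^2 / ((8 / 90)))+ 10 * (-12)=730725 / 4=182681.25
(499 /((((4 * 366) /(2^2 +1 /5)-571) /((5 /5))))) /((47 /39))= -45409 /24393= -1.86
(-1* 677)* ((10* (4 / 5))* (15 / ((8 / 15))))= -152325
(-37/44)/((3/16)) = -4.48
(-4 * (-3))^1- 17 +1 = -4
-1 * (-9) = 9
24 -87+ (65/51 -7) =-3505/51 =-68.73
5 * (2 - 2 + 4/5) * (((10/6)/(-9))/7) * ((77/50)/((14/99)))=-121/105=-1.15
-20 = -20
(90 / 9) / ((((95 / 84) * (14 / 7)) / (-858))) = -72072 / 19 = -3793.26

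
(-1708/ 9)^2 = 2917264/ 81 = 36015.60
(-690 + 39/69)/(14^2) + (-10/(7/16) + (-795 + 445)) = -1696697/4508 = -376.37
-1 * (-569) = 569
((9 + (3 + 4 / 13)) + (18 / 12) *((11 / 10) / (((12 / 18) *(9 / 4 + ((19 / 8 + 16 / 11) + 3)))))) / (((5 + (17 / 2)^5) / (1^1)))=20907424 / 73748582895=0.00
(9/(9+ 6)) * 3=9/5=1.80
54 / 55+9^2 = 4509 / 55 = 81.98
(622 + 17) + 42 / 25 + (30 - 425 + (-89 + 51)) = 5192 / 25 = 207.68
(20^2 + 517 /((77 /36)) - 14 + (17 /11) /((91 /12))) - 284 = 344262 /1001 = 343.92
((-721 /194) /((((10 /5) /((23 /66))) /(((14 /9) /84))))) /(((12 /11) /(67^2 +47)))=-116081 /2328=-49.86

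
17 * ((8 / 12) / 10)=17 / 15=1.13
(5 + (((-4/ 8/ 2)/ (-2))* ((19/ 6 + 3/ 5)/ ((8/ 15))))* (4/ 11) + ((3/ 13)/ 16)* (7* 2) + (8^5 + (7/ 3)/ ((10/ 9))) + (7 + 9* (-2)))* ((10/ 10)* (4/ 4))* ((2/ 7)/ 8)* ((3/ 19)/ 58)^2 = 6746891157/ 777995778560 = 0.01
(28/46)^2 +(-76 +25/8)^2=179813825/33856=5311.14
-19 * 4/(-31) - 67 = -64.55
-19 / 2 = -9.50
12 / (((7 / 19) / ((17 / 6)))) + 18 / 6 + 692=5511 / 7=787.29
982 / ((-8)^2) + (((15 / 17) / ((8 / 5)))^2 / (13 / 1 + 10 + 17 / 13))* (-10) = 44474459 / 2922368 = 15.22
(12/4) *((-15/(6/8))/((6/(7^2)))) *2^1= -980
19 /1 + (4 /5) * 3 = 21.40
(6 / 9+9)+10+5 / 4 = 251 / 12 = 20.92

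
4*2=8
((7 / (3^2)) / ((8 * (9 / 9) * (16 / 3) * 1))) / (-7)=-1 / 384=-0.00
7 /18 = 0.39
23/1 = 23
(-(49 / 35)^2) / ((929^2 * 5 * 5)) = -49 / 539400625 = -0.00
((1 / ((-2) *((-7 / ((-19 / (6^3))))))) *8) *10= -95 / 189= -0.50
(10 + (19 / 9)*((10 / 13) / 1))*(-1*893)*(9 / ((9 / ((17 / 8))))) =-2580770 / 117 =-22057.86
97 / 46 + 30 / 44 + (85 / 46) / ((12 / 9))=8453 / 2024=4.18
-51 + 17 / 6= -289 / 6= -48.17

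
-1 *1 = -1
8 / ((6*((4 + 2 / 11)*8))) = 11 / 276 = 0.04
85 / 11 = 7.73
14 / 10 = 7 / 5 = 1.40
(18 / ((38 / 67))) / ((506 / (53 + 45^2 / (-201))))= 2.69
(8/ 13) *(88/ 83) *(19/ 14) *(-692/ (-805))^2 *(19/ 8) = 7606275776/ 4894532825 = 1.55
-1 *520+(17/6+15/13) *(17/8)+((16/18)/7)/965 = -6468444481/12645360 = -511.53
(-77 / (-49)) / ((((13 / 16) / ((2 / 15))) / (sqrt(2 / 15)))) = 352 * sqrt(30) / 20475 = 0.09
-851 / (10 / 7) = -5957 / 10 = -595.70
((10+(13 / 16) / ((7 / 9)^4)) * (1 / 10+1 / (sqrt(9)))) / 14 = 6102889 / 16134720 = 0.38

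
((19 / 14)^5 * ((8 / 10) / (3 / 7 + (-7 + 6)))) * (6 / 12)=-2476099 / 768320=-3.22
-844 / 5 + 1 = -839 / 5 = -167.80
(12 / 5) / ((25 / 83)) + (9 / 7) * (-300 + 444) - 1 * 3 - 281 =-79528 / 875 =-90.89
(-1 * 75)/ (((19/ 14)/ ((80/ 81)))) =-28000/ 513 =-54.58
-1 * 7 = -7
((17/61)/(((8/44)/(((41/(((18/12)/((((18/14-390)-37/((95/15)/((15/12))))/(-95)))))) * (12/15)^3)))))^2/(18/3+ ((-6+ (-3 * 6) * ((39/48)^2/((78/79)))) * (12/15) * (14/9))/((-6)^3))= 18999365162494019567616/14503673298368515625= 1309.97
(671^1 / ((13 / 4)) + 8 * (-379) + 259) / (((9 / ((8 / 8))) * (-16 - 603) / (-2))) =-66730 / 72423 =-0.92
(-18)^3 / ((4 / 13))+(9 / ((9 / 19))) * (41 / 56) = -18940.09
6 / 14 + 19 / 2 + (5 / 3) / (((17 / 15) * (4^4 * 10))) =604963 / 60928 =9.93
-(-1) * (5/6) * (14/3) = 35/9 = 3.89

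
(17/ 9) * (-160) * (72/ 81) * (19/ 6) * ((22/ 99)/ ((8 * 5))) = -10336/ 2187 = -4.73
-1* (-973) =973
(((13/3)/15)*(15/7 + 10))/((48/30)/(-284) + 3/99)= 50765/357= 142.20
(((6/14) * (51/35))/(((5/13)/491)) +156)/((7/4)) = 4670796/8575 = 544.70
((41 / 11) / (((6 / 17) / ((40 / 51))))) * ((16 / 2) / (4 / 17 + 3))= 22304 / 1089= 20.48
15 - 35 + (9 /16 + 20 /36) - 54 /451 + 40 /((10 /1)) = -974269 /64944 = -15.00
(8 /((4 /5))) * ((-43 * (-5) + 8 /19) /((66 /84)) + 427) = 1465450 /209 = 7011.72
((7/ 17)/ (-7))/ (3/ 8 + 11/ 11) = -8/ 187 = -0.04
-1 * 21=-21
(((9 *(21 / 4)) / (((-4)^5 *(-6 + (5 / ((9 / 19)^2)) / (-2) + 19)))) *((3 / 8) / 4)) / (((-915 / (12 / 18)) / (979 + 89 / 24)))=0.00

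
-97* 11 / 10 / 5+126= 5233 / 50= 104.66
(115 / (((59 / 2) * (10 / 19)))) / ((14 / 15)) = 6555 / 826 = 7.94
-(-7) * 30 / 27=70 / 9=7.78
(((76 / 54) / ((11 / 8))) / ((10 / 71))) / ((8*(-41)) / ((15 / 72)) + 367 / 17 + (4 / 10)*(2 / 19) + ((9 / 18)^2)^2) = -0.00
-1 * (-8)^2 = -64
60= 60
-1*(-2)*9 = 18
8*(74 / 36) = 148 / 9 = 16.44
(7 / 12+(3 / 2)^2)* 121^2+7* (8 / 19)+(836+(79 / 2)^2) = 10005103 / 228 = 43882.03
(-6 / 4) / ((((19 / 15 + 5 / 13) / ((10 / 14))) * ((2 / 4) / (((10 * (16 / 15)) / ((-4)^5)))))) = 975 / 72128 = 0.01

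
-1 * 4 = -4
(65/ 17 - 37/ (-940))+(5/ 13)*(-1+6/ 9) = 3.73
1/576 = 0.00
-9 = -9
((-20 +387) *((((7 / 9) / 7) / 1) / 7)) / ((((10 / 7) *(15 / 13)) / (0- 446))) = -1063933 / 675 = -1576.20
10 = 10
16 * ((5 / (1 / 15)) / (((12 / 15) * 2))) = 750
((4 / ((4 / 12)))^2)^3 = 2985984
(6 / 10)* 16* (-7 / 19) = -336 / 95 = -3.54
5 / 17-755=-12830 / 17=-754.71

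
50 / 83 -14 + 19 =465 / 83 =5.60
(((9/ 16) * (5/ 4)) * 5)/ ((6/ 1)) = 0.59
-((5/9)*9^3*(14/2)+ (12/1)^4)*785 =-18503235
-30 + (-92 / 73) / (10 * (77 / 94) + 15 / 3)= -340531 / 11315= -30.10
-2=-2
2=2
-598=-598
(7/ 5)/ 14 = 1/ 10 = 0.10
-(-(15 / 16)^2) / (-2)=-225 / 512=-0.44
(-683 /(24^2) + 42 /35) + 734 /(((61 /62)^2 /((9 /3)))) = 24377878001 /10716480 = 2274.80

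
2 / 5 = 0.40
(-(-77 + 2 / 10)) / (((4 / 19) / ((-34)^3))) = -71690496 / 5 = -14338099.20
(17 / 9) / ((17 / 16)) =16 / 9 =1.78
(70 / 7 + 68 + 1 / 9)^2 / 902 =494209 / 73062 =6.76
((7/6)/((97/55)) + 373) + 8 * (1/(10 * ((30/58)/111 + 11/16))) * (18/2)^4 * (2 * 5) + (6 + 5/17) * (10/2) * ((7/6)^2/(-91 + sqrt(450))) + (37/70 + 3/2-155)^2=777440751364554281/7805189807100-131075 * sqrt(2)/1597524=99605.50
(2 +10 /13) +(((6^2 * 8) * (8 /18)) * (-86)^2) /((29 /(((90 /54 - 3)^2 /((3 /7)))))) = 1378405916 /10179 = 135416.63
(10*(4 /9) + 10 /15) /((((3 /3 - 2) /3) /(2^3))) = -368 /3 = -122.67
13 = 13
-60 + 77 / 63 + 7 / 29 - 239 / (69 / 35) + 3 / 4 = -4298587 / 24012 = -179.02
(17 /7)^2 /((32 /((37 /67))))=10693 /105056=0.10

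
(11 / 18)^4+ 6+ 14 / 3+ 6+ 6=2394097 / 104976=22.81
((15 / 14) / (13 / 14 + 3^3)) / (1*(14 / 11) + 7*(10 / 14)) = 55 / 8993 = 0.01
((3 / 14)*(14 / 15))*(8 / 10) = 4 / 25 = 0.16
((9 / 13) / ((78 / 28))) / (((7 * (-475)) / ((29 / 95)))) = -174 / 7626125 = -0.00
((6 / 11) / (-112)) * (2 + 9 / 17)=-129 / 10472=-0.01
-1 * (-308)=308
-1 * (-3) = 3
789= 789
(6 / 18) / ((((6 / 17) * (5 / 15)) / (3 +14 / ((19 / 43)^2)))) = 458473 / 2166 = 211.67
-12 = -12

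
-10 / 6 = -5 / 3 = -1.67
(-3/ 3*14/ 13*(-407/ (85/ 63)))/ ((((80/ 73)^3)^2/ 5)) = 27162526273933743/ 28966912000000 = 937.71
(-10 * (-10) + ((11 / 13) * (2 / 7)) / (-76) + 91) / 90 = 660467 / 311220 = 2.12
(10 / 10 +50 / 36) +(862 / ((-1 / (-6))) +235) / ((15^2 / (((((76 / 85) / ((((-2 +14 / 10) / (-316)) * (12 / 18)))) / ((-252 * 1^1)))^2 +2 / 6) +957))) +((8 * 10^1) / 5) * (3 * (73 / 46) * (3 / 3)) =276295944825661 / 11871874350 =23273.15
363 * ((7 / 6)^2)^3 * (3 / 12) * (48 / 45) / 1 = 14235529 / 58320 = 244.09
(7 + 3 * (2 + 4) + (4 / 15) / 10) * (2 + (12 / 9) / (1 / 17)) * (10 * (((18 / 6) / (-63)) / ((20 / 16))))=-1111184 / 4725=-235.17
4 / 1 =4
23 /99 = 0.23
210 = 210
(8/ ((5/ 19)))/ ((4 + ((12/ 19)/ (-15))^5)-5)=-235229405000/ 7737810399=-30.40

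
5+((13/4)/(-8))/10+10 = 4787/320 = 14.96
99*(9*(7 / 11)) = 567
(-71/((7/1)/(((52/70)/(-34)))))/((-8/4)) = -923/8330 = -0.11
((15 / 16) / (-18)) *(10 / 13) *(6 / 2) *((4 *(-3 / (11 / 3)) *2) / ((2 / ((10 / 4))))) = 1125 / 1144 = 0.98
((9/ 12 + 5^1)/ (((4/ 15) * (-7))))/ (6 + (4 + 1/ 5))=-575/ 1904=-0.30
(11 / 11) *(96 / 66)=16 / 11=1.45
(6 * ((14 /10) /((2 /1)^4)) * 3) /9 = 7 /40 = 0.18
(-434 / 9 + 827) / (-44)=-7009 / 396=-17.70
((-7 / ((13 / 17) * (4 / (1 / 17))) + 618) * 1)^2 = 1032272641 / 2704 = 381757.63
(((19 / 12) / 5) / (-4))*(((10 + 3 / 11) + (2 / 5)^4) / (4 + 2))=-1345219 / 9900000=-0.14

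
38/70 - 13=-436/35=-12.46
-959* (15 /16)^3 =-3236625 /4096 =-790.19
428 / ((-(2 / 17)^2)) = -30923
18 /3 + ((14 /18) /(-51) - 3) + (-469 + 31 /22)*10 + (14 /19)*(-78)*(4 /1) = -470332337 /95931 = -4902.82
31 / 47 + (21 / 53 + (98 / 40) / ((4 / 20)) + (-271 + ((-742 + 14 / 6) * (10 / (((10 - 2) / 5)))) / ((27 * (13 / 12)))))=-1454003315 / 3497364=-415.74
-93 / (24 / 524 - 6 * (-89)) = -4061 / 23320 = -0.17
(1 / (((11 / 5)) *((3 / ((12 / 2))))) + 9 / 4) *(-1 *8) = -278 / 11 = -25.27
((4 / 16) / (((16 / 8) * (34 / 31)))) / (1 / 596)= 67.93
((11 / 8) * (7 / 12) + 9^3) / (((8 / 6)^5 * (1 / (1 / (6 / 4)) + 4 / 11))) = 62424351 / 671744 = 92.93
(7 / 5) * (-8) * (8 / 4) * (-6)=134.40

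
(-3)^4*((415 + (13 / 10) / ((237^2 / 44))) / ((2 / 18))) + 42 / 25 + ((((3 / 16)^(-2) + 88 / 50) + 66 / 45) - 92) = 424745896609 / 1404225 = 302477.09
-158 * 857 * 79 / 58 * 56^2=-578379725.24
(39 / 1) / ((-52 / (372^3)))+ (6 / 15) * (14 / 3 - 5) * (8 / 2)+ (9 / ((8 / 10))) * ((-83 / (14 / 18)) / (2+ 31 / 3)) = -599987494403 / 15540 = -38609233.87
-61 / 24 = -2.54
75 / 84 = 25 / 28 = 0.89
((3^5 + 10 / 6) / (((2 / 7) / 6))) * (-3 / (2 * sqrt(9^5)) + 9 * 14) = 647356.28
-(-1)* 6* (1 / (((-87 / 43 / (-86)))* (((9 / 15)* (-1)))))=-36980 / 87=-425.06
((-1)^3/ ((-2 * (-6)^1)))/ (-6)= 1/ 72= 0.01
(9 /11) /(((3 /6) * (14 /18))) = 162 /77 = 2.10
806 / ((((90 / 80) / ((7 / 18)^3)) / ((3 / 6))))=138229 / 6561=21.07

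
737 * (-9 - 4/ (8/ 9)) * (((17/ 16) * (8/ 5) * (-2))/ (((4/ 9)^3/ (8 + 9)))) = 4192341219/ 640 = 6550533.15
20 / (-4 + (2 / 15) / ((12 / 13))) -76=-81.19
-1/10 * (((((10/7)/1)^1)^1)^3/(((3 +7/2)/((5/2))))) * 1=-500/4459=-0.11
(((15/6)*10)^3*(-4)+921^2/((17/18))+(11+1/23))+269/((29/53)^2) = 275082603683/328831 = 836547.05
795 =795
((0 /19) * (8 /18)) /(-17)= 0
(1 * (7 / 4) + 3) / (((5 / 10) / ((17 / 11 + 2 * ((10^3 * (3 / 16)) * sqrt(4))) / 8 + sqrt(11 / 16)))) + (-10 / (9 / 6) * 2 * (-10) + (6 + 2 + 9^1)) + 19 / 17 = 1051.79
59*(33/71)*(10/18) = 3245/213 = 15.23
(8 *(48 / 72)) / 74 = 8 / 111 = 0.07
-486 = -486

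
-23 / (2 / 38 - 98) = 437 / 1861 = 0.23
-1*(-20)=20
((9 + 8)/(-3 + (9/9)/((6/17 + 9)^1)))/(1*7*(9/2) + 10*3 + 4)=-2703/30130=-0.09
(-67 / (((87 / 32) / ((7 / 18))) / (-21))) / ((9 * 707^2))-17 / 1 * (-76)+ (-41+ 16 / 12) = 30008599003 / 23962149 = 1252.33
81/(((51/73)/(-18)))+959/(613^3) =-2086.94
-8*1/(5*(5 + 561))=-4/1415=-0.00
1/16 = 0.06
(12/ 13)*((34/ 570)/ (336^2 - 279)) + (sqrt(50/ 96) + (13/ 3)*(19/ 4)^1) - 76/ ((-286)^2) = 5*sqrt(3)/ 12 + 18011742866231/ 875103912540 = 21.30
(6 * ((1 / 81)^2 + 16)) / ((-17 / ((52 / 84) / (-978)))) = 1364701 / 381791151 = 0.00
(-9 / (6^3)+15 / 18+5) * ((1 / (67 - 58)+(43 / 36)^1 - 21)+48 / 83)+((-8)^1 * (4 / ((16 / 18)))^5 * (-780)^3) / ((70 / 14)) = 100475041541769259 / 71712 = 1401091052289.29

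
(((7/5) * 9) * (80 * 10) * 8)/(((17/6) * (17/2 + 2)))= 46080/17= 2710.59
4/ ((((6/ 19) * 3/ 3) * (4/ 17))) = 53.83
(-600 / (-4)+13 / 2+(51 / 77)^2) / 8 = 1860979 / 94864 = 19.62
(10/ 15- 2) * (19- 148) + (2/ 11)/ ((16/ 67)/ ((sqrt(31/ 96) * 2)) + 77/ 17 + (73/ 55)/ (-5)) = 2372578928678997/ 13790636364151- 2129930000 * sqrt(186)/ 13790636364151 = 172.04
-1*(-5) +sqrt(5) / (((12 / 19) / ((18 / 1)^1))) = 5 +57*sqrt(5) / 2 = 68.73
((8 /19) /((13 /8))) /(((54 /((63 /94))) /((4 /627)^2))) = 1792 /13691503683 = 0.00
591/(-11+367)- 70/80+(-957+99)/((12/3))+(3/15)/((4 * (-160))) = -60866089/284800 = -213.72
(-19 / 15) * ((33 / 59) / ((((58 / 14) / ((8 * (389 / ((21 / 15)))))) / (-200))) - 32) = 1952264288 / 25665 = 76067.18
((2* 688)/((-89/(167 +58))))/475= -12384/1691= -7.32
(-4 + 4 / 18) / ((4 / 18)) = -17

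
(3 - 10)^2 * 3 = 147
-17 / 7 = -2.43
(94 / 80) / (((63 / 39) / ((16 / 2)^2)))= 46.55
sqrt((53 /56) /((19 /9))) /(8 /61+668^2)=61*sqrt(14098) /4826955168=0.00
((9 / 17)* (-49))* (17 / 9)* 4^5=-50176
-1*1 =-1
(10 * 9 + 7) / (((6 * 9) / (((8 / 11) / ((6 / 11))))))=194 / 81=2.40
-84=-84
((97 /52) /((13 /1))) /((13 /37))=3589 /8788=0.41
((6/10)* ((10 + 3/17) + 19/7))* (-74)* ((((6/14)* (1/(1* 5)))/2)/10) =-255411/104125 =-2.45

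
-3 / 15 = -0.20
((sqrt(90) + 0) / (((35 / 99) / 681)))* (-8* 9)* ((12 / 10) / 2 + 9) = -699000192* sqrt(10) / 175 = -12631043.95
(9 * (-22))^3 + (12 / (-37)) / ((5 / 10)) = -287208528 / 37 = -7762392.65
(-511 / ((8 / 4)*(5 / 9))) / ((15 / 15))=-4599 / 10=-459.90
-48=-48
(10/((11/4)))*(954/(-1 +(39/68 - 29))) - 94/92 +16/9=-15469433/132066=-117.13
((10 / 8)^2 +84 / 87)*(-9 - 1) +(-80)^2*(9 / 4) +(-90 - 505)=3196895 / 232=13779.72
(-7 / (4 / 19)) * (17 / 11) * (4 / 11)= -2261 / 121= -18.69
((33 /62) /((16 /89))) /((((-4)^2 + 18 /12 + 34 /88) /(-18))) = -290763 /97588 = -2.98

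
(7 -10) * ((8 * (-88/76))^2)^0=-3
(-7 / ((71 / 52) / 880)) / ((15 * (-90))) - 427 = -423.66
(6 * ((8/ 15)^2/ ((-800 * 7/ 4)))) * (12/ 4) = -16/ 4375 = -0.00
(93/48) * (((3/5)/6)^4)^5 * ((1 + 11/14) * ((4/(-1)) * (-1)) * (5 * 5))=31/8960000000000000000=0.00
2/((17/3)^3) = 54/4913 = 0.01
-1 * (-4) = 4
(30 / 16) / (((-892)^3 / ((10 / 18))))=-25 / 17033574912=-0.00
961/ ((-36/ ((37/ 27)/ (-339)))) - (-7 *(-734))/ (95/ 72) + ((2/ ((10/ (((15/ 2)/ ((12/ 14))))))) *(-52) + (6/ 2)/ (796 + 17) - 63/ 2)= -34072295428873/ 8483183460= -4016.45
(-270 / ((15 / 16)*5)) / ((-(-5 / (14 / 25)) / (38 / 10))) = -24.51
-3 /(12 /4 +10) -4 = -55 /13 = -4.23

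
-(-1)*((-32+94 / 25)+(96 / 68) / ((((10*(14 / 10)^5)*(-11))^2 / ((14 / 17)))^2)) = -82696461339732474844859852 / 2928344948291620503840425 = -28.24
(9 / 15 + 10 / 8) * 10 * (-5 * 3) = -555 / 2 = -277.50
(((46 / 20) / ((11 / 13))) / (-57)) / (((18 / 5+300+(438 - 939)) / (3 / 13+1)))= 184 / 618849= 0.00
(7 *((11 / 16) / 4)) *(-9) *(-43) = 29799 / 64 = 465.61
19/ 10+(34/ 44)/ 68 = 841/ 440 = 1.91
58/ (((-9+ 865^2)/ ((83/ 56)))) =2407/ 20950048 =0.00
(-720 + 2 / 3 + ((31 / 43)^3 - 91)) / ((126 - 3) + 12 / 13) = -2511497872 / 384257331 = -6.54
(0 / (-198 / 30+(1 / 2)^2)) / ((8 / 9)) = 0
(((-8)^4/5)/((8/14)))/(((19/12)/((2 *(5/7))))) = 24576/19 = 1293.47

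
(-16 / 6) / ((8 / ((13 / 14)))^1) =-13 / 42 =-0.31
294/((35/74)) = 621.60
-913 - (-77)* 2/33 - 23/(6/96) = -3829/3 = -1276.33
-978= -978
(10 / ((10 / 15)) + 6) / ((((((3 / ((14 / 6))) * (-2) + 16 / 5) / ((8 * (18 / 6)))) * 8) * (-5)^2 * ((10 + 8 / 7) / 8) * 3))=686 / 715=0.96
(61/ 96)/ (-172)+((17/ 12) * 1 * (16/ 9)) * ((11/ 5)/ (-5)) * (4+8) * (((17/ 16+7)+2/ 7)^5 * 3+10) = -3447903232601961209/ 2131331973120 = -1617722.29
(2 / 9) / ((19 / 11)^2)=242 / 3249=0.07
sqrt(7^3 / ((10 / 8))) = 14 * sqrt(35) / 5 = 16.57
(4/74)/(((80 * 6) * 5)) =1/44400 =0.00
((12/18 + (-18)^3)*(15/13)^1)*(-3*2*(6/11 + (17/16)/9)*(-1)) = -45965485/1716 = -26786.41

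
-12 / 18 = -2 / 3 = -0.67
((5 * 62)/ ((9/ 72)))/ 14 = 1240/ 7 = 177.14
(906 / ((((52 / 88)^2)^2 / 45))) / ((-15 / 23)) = -14644279584 / 28561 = -512736.93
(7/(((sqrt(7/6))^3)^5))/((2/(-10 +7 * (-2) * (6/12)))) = -2379456 * sqrt(42)/823543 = -18.72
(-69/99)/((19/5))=-115/627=-0.18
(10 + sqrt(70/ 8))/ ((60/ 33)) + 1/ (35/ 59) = 11*sqrt(35)/ 40 + 503/ 70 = 8.81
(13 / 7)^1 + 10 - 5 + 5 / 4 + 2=283 / 28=10.11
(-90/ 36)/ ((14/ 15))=-75/ 28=-2.68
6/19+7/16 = 229/304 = 0.75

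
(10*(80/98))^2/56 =20000/16807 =1.19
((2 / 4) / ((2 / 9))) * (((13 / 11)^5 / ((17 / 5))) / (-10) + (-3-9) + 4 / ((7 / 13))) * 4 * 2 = -1600402851 / 19165069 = -83.51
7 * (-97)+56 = -623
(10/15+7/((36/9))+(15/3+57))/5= 773/60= 12.88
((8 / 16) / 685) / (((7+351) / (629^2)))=0.81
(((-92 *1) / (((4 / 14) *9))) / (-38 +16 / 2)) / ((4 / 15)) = 161 / 36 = 4.47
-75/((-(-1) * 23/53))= -3975/23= -172.83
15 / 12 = 5 / 4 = 1.25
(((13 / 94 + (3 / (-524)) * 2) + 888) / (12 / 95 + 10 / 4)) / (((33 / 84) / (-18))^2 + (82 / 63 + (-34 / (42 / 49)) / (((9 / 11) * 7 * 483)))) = 6069971642394240 / 23114339360137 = 262.61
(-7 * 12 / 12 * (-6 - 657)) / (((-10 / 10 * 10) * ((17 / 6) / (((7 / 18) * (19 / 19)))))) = -637 / 10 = -63.70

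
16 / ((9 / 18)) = 32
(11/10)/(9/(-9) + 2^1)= 11/10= 1.10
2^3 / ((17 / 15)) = 120 / 17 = 7.06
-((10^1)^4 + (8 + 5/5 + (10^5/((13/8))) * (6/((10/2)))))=-1090117/13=-83855.15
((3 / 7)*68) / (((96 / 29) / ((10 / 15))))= 493 / 84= 5.87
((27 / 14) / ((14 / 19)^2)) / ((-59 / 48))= -58482 / 20237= -2.89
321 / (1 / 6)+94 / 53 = 102172 / 53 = 1927.77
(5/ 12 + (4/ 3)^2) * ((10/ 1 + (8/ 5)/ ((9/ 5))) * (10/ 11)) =19355/ 891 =21.72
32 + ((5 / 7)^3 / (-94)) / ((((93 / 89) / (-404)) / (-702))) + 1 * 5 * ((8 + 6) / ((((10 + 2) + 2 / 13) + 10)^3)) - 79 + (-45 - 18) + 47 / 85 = -589393976799907283 / 507364486594560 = -1161.68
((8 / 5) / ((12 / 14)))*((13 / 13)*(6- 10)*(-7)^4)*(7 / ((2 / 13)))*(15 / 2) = -6117748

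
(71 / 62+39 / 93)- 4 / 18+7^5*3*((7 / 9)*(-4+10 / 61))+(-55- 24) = -5123198389 / 34038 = -150514.08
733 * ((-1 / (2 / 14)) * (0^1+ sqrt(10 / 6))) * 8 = -52992.74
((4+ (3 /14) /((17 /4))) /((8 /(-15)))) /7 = -3615 /3332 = -1.08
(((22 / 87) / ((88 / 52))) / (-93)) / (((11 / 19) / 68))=-16796 / 89001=-0.19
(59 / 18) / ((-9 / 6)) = -59 / 27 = -2.19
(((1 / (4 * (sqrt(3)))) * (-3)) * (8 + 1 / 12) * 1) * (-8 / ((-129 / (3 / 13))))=-97 * sqrt(3) / 3354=-0.05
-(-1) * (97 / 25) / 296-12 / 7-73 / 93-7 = -45698453 / 4817400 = -9.49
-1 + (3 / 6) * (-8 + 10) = 0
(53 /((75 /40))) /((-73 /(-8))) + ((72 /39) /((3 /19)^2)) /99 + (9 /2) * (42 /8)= 309708077 /11274120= 27.47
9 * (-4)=-36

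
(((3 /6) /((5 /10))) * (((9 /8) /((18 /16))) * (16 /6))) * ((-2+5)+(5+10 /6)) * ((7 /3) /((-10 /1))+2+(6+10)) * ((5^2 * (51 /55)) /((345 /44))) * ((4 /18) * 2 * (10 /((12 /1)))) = 8408608 /16767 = 501.50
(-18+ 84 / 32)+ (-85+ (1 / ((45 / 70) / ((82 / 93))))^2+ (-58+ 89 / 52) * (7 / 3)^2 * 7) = -163474834177 / 72859176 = -2243.71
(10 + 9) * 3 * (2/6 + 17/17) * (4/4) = 76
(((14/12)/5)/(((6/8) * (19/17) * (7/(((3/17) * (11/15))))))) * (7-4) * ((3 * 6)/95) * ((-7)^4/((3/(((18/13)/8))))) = 237699/586625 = 0.41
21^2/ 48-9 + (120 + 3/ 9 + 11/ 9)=121.74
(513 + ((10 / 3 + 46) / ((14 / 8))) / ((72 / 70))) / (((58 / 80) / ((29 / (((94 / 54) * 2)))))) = 291820 / 47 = 6208.94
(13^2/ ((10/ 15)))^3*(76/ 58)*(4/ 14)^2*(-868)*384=-580810354962.92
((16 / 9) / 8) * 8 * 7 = 112 / 9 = 12.44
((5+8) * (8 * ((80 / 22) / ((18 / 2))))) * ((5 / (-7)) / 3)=-20800 / 2079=-10.00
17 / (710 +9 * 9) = 17 / 791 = 0.02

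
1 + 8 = 9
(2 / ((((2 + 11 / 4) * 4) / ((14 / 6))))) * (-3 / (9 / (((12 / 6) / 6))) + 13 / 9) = 56 / 171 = 0.33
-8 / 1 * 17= -136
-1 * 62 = -62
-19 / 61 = -0.31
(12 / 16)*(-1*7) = -21 / 4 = -5.25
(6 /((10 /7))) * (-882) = -18522 /5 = -3704.40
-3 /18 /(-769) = 1 /4614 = 0.00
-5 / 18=-0.28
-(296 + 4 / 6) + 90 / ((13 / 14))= -7790 / 39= -199.74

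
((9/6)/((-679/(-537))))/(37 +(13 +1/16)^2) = 206208/36090887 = 0.01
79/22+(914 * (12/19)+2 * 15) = 255337/418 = 610.85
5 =5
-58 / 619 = -0.09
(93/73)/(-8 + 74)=31/1606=0.02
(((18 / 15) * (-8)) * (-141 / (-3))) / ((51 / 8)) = -6016 / 85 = -70.78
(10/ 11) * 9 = 90/ 11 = 8.18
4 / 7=0.57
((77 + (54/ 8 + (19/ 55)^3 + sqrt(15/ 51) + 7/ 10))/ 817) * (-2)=-56228911/ 271856750 - 2 * sqrt(85)/ 13889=-0.21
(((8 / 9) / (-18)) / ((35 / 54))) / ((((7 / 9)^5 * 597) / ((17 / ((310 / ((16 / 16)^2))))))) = -0.00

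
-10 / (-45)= 2 / 9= 0.22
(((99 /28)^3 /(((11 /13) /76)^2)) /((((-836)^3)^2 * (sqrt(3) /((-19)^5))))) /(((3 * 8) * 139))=-260091 * sqrt(3) /1006426983890944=-0.00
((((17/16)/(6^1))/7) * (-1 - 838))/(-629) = 839/24864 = 0.03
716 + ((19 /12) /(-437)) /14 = 2766623 /3864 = 716.00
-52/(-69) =52/69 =0.75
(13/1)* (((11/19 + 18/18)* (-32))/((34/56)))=-349440/323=-1081.86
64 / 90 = 32 / 45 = 0.71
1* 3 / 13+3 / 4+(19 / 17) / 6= 3095 / 2652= 1.17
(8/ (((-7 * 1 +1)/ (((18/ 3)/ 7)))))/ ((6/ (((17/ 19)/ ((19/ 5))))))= -340/ 7581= -0.04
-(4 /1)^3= -64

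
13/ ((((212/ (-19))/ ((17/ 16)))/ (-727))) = 899.96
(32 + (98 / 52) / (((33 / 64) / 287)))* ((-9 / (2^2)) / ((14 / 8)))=-1391232 / 1001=-1389.84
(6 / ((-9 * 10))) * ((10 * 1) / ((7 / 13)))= -26 / 21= -1.24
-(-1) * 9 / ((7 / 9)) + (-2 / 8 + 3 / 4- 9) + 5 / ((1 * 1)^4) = 113 / 14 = 8.07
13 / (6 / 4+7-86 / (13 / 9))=-338 / 1327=-0.25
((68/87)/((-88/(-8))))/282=34/134937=0.00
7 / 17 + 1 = 24 / 17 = 1.41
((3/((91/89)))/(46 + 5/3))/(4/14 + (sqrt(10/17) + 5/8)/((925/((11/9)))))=24229438907400/112789394215927- 597481920 * sqrt(170)/10253581292357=0.21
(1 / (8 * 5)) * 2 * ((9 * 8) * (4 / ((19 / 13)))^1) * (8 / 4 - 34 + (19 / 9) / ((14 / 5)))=-307.86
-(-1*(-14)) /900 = -7 /450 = -0.02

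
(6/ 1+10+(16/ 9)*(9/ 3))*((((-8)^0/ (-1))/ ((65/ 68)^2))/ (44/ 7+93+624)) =-2071552/ 64173525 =-0.03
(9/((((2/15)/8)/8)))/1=4320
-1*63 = -63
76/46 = 38/23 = 1.65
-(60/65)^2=-144/169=-0.85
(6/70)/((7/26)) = 78/245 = 0.32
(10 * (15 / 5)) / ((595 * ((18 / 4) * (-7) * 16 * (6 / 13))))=-13 / 59976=-0.00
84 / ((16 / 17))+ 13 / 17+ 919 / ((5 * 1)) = 93097 / 340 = 273.81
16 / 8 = 2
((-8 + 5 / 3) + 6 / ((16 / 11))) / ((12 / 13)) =-689 / 288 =-2.39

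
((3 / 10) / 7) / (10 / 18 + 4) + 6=17247 / 2870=6.01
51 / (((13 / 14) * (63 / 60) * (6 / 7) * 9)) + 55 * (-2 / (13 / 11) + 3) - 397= -8594 / 27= -318.30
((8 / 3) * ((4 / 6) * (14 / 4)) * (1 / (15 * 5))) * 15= 1.24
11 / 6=1.83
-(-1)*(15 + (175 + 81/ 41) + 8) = 8199/ 41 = 199.98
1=1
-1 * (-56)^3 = 175616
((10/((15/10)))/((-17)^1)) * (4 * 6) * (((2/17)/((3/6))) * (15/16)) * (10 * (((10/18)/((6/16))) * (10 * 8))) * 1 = -6400000/2601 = -2460.59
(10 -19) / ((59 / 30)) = -270 / 59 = -4.58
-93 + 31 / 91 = -8432 / 91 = -92.66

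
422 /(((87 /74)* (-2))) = -15614 /87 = -179.47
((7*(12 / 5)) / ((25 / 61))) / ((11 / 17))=87108 / 1375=63.35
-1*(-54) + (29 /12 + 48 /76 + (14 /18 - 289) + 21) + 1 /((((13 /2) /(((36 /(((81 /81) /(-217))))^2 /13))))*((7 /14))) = 166946517913 /115596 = 1444224.00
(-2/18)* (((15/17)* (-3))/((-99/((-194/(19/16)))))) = 15520/31977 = 0.49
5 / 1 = 5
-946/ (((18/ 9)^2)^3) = -473/ 32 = -14.78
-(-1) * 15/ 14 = 15/ 14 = 1.07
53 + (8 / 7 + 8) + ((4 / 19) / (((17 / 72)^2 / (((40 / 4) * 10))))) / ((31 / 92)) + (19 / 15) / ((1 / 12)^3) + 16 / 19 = 20092530083 / 5957735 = 3372.51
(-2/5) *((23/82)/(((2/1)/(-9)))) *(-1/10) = -207/4100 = -0.05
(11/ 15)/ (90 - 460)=-11/ 5550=-0.00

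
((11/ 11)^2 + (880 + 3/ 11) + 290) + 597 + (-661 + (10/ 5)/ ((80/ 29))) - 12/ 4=486199/ 440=1105.00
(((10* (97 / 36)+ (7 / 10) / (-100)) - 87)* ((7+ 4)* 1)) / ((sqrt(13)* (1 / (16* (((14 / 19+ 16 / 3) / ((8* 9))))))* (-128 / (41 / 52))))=42176346949* sqrt(13) / 99874944000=1.52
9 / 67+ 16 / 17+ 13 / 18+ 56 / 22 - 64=-13453925 / 225522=-59.66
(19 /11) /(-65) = -0.03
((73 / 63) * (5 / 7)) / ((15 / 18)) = 146 / 147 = 0.99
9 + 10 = 19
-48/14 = -24/7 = -3.43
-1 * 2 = -2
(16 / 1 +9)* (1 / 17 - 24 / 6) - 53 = -2576 / 17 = -151.53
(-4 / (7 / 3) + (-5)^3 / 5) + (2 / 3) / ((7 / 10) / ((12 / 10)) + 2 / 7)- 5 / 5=-13770 / 511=-26.95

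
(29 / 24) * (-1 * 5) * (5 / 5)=-6.04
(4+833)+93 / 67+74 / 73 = 4105514 / 4891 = 839.40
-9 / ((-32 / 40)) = 45 / 4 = 11.25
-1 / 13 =-0.08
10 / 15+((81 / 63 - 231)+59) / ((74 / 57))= -203309 / 1554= -130.83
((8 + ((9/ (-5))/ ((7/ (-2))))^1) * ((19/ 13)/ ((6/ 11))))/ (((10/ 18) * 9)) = 31141/ 6825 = 4.56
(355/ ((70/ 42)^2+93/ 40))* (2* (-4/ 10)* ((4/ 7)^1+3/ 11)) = -6645600/ 141449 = -46.98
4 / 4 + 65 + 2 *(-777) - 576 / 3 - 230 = -1910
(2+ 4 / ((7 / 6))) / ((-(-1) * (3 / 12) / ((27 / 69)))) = 8.50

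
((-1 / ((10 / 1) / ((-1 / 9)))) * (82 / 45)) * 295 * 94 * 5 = 227386 / 81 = 2807.23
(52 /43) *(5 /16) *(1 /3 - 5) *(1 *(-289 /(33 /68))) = 4470830 /4257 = 1050.23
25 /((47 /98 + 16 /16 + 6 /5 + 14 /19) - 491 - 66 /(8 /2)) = -116375 /2346509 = -0.05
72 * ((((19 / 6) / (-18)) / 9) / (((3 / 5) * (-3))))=190 / 243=0.78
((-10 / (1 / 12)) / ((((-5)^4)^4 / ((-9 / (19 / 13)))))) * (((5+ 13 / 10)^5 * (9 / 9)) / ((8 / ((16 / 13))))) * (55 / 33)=8931928887 / 724792480468750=0.00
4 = 4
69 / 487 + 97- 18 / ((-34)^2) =27339641 / 281486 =97.13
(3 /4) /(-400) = -3 /1600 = -0.00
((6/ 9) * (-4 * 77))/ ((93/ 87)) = -17864/ 93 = -192.09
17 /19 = 0.89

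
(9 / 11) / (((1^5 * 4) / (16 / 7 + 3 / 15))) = 783 / 1540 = 0.51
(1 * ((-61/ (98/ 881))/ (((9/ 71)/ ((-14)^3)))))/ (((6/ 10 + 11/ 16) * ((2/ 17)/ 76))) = 5521341741440/ 927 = 5956139958.40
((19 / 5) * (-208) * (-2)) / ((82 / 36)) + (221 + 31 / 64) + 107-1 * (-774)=23570003 / 13120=1796.49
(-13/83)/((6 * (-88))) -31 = -31.00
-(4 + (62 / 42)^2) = -2725 / 441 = -6.18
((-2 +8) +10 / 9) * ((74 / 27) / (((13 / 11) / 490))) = 25527040 / 3159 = 8080.73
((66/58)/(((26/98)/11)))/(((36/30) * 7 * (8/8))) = 4235/754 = 5.62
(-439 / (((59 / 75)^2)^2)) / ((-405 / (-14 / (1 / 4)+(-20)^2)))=11798125000 / 12117361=973.65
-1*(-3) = 3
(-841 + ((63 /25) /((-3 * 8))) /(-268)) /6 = -45077579 /321600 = -140.17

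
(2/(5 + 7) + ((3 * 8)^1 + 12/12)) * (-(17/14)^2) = -43639/1176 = -37.11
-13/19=-0.68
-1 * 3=-3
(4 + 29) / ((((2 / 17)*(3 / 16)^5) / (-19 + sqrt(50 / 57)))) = -1862795264 / 81 + 490209280*sqrt(114) / 4617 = -21863835.22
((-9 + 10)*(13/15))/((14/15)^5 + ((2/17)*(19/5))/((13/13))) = 0.75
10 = 10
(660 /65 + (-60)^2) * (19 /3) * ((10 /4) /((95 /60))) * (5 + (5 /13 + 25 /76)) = 206268.41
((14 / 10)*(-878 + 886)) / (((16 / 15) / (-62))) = -651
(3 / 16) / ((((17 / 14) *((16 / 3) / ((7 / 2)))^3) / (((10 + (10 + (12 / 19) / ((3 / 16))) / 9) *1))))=10610019 / 21168128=0.50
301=301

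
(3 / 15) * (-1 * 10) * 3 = -6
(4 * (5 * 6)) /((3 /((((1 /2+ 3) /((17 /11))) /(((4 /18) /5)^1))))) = 34650 /17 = 2038.24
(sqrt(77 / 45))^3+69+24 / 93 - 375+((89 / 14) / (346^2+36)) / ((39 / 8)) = -77464392613 / 253365294+77 * sqrt(385) / 675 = -303.50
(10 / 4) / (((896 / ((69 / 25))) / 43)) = 2967 / 8960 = 0.33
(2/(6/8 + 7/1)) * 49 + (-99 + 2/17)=-45447/527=-86.24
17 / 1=17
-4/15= -0.27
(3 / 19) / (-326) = -3 / 6194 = -0.00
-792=-792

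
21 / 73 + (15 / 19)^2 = 24006 / 26353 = 0.91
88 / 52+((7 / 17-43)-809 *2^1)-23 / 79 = -28967747 / 17459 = -1659.19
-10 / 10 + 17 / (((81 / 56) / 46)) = 43711 / 81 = 539.64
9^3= 729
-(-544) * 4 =2176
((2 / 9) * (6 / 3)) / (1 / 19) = 76 / 9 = 8.44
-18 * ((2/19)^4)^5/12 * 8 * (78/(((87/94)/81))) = -2490963591168/1090109230268832787607312429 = -0.00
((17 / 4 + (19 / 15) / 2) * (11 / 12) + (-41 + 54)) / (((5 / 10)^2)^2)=12583 / 45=279.62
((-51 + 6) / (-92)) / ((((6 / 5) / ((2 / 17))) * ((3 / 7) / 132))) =5775 / 391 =14.77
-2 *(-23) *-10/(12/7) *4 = -3220/3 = -1073.33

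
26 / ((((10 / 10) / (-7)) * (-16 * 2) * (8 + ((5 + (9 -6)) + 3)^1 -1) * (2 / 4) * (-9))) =-91 / 1296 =-0.07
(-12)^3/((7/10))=-17280/7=-2468.57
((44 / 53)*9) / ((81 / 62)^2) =169136 / 38637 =4.38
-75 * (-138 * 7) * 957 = 69334650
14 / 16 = 7 / 8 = 0.88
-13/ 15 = -0.87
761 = 761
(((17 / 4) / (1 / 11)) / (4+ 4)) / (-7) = -0.83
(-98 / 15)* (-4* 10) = 784 / 3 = 261.33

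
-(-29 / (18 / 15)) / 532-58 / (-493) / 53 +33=95044765 / 2875992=33.05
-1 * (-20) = 20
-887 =-887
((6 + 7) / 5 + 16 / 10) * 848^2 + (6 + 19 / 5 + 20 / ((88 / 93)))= 332229451 / 110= 3020267.74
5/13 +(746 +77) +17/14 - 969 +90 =-54.40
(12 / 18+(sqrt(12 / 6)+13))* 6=6* sqrt(2)+82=90.49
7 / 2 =3.50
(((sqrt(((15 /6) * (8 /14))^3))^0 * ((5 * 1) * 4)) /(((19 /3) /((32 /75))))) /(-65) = -128 /6175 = -0.02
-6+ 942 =936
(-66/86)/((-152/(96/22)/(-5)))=-90/817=-0.11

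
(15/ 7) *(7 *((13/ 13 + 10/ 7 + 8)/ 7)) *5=5475/ 49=111.73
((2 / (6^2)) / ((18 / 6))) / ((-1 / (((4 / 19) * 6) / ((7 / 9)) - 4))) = 158 / 3591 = 0.04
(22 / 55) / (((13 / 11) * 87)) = 22 / 5655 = 0.00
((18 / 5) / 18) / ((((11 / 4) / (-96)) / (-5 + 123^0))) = 1536 / 55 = 27.93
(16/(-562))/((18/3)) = -4/843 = -0.00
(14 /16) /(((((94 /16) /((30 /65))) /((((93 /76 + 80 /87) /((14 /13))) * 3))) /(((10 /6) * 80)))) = 1417100 /25897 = 54.72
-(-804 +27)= 777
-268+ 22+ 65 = -181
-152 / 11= -13.82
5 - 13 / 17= 72 / 17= 4.24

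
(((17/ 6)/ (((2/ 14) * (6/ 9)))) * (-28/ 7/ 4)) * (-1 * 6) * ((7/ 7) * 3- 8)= -1785/ 2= -892.50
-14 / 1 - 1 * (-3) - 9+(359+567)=906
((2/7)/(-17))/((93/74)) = -0.01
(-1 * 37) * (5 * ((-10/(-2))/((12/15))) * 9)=-41625/4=-10406.25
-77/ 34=-2.26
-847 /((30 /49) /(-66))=456533 /5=91306.60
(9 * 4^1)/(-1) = -36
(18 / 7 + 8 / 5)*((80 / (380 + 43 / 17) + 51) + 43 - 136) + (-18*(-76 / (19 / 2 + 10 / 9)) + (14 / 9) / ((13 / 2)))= -229731543712 / 5086288935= -45.17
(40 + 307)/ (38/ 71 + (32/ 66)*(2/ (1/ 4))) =813021/ 10342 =78.61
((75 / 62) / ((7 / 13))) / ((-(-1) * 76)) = 0.03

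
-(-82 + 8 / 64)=655 / 8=81.88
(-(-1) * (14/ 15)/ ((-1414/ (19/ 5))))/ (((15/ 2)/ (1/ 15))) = -38/ 1704375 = -0.00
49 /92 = 0.53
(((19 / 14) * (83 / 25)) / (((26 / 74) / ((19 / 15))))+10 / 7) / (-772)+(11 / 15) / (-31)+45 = 24475042113 / 544453000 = 44.95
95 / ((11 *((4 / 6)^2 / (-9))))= -7695 / 44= -174.89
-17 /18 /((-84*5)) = 17 /7560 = 0.00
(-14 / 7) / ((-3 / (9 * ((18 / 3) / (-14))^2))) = 54 / 49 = 1.10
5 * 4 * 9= 180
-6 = -6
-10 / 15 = -0.67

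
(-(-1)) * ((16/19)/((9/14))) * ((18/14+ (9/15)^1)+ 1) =3232/855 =3.78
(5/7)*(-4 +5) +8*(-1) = -51/7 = -7.29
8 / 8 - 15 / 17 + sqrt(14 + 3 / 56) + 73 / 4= sqrt(11018) / 28 + 1249 / 68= 22.12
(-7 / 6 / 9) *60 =-70 / 9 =-7.78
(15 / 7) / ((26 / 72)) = 540 / 91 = 5.93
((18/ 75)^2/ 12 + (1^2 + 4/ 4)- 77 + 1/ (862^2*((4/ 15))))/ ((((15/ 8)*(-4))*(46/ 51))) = 2368301009649/ 213625150000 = 11.09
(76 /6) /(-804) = -19 /1206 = -0.02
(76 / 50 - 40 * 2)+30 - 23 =-1787 / 25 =-71.48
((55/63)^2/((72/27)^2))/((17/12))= 3025/39984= 0.08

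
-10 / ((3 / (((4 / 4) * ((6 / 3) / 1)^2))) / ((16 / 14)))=-320 / 21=-15.24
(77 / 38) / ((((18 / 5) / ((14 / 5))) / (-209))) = -5929 / 18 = -329.39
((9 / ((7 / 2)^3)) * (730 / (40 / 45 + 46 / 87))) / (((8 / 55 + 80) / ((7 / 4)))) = 325215 / 137788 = 2.36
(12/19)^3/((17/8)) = 13824/116603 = 0.12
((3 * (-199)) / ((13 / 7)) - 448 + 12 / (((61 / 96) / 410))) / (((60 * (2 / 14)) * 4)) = 38709839 / 190320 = 203.39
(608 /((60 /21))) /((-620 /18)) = -4788 /775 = -6.18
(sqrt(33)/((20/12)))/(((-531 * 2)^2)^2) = sqrt(33)/2120053480560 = 0.00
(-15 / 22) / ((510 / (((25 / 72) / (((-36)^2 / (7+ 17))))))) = -25 / 2908224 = -0.00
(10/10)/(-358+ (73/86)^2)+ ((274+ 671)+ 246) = 3147137453/2642439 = 1191.00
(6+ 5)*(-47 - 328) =-4125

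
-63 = -63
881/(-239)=-881/239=-3.69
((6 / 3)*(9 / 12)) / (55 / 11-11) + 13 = 51 / 4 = 12.75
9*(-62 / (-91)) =558 / 91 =6.13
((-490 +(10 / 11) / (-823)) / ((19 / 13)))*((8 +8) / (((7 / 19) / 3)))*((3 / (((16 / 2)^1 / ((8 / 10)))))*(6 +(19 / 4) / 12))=-5311198854 / 63371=-83811.19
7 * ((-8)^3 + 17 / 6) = -21385 / 6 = -3564.17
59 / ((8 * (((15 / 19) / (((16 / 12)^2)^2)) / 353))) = 12662816 / 1215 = 10422.07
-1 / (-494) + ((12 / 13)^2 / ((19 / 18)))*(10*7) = 362893 / 6422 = 56.51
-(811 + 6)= -817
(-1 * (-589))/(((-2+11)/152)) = 89528/9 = 9947.56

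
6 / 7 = 0.86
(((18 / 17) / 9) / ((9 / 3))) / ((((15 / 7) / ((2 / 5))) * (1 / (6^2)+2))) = 112 / 31025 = 0.00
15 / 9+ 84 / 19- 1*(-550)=556.09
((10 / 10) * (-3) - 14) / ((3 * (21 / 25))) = -425 / 63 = -6.75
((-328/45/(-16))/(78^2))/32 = 41/17521920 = 0.00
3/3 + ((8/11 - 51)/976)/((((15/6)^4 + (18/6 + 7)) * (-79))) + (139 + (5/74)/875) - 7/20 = 139.65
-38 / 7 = -5.43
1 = 1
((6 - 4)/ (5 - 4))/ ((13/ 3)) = 6/ 13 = 0.46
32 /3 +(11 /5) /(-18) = 10.54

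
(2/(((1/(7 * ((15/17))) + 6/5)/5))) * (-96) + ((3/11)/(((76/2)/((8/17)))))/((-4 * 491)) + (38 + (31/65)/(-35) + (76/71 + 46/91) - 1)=-187761977899773/281784077575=-666.33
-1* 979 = -979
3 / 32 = 0.09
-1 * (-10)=10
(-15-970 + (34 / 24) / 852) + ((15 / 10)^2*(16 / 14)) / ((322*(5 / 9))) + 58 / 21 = -56588012941 / 57612240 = -982.22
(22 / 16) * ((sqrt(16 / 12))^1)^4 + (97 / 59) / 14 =19045 / 7434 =2.56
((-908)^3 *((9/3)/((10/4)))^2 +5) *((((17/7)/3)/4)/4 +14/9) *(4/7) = -6233168296319/6300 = -989391793.07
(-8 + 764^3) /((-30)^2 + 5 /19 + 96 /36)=25418792952 /51467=493885.27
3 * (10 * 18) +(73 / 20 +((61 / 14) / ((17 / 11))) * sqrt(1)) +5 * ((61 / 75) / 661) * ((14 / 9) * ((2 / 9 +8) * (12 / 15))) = 1044649284839 / 1911413700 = 546.53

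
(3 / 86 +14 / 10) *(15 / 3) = 617 / 86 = 7.17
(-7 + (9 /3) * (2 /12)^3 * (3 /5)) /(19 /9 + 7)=-0.77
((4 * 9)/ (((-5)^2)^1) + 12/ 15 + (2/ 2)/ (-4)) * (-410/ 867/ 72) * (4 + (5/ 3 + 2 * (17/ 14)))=-8159/ 77112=-0.11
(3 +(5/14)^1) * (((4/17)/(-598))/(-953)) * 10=470/33908693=0.00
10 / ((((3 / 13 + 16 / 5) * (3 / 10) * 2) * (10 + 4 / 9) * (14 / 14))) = 0.47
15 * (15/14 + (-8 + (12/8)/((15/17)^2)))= -2626/35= -75.03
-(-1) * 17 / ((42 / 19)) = 323 / 42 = 7.69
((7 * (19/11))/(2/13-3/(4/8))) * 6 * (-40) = 5460/11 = 496.36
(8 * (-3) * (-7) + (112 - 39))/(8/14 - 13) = -1687/87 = -19.39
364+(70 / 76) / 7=13837 / 38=364.13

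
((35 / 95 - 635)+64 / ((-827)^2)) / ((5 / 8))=-65974517328 / 64973255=-1015.41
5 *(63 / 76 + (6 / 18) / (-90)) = 8467 / 2052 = 4.13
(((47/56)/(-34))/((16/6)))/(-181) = 141/2756992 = 0.00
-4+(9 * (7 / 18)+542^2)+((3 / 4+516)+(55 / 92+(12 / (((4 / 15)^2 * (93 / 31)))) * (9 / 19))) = 514449497 / 1748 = 294307.49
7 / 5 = 1.40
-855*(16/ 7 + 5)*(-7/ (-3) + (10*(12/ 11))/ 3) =-2863395/ 77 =-37186.95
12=12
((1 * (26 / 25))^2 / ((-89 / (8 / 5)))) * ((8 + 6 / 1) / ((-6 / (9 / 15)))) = 0.03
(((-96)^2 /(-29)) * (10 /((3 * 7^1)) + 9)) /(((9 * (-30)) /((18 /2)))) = 101888 /1015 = 100.38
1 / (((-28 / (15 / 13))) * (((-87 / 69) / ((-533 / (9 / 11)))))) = -51865 / 2436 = -21.29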